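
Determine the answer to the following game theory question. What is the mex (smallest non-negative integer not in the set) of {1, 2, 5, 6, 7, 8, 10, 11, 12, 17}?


Set = {1, 2, 5, 6, 7, 8, 10, 11, 12, 17}
0 is NOT in the set. This is the mex.
mex = 0

0


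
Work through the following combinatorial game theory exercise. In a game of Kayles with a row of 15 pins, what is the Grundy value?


Kayles: a move removes 1 or 2 adjacent pins from a contiguous row.
Removing pins from a row of k leaves two independent rows (a, b) with a + b = k - 1 (one pin) or a + b = k - 2 (two pins); an end removal gives a = 0.
By Sprague-Grundy, G(k) = mex{ G(a) XOR G(b) } over all these splits. G(0) = 0.
G(1): splits (0,0):0^0=0 -> mex({0}) = 1
G(2): splits (0,1):0^1=1 (0,0):0^0=0 -> mex({0, 1}) = 2
G(3): splits (0,2):0^2=2 (1,1):1^1=0 (0,1):0^1=1 -> mex({0, 1, 2}) = 3
G(4): splits (0,3):0^3=3 (1,2):1^2=3 (0,2):0^2=2 (1,1):1^1=0 -> mex({0, 2, 3}) = 1
G(5): splits (0,4):0^1=1 (1,3):1^3=2 (2,2):2^2=0 (0,3):0^3=3 (1,2):1^2=3 -> mex({0, 1, 2, 3}) = 4
G(6) = mex({0, 1, 2, 4}) = 3
G(7) = mex({0, 1, 3, 4, 5}) = 2
G(8) = mex({0, 2, 3, 5, 6}) = 1
G(9) = mex({0, 1, 2, 3, 6, 7}) = 4
G(10) = mex({0, 1, 3, 4, 5, 7}) = 2
G(11) = mex({0, 1, 2, 3, 4, 5}) = 6
G(12) = mex({0, 1, 2, 3, 5, 6, 7}) = 4
G(13) = mex({0, 2, 3, 4, 6, 7}) = 1
G(14) = mex({0, 1, 4, 5, 6, 7}) = 2
G(15) = mex({0, 1, 2, 3, 4, 5, 6}) = 7
Therefore G(15) = 7.

7


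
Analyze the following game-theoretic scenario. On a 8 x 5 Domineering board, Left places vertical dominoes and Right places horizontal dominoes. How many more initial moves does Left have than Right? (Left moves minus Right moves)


Board is 8 x 5 (rows x cols).
Left (vertical) placements: (rows-1) * cols = 7 * 5 = 35
Right (horizontal) placements: rows * (cols-1) = 8 * 4 = 32
Advantage = Left - Right = 35 - 32 = 3

3


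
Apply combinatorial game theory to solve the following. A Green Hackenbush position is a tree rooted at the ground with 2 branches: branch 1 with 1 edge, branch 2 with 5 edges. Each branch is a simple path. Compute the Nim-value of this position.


The tree has 2 branches from the ground vertex.
In Green Hackenbush, the Nim-value of a simple path of length k is k.
Branch 1: length 1, Nim-value = 1
Branch 2: length 5, Nim-value = 5
Total Nim-value = XOR of all branch values:
0 XOR 1 = 1
1 XOR 5 = 4
Nim-value of the tree = 4

4


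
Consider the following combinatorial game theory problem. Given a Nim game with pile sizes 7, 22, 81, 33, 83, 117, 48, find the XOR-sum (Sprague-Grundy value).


We need the XOR (exclusive or) of all pile sizes.
After XOR-ing pile 1 (size 7): 0 XOR 7 = 7
After XOR-ing pile 2 (size 22): 7 XOR 22 = 17
After XOR-ing pile 3 (size 81): 17 XOR 81 = 64
After XOR-ing pile 4 (size 33): 64 XOR 33 = 97
After XOR-ing pile 5 (size 83): 97 XOR 83 = 50
After XOR-ing pile 6 (size 117): 50 XOR 117 = 71
After XOR-ing pile 7 (size 48): 71 XOR 48 = 119
The Nim-value of this position is 119.

119


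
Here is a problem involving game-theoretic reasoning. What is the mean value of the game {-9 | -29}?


Game = {-9 | -29}, a switch {a | b} with numbers a > b.
Its thermograph has left wall a - t and right wall b + t, which meet at t = (a - b)/2, where both equal (a + b)/2. So the mast (mean value) is at (a + b)/2.
Mean = (-9 + (-29))/2 = -38/2 = -19

-19


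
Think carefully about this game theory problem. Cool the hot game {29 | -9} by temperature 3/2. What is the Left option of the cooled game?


Original game: {29 | -9} (a switch {a | b} with a > b).
Cooling by t (for t below the temperature (a - b)/2 = 19) taxes each move by t: {a | b} cooled by t is {a - t | b + t}.
Cooling amount: t = 3/2
Cooled Left option: 29 - 3/2 = 55/2
Cooled Right option: -9 + 3/2 = -15/2
Cooled game: {55/2 | -15/2}
Left option = 55/2

55/2


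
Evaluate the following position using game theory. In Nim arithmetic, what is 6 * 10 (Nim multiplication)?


Nim multiplication is bilinear over XOR: (u XOR v) * w = (u*w) XOR (v*w).
So we split each operand into its bit components and XOR the pairwise Nim products.
6 = 2 + 4 (as XOR of powers of 2).
10 = 2 + 8 (as XOR of powers of 2).
Using the standard Nim-product table on single bits:
  2*2 = 3,   2*4 = 8,   2*8 = 12,
  4*4 = 6,   4*8 = 11,  8*8 = 13,
and  1*x = x (identity), k*l = l*k (commutative).
Pairwise Nim products:
  2 * 2 = 3
  2 * 8 = 12
  4 * 2 = 8
  4 * 8 = 11
XOR them: 3 XOR 12 XOR 8 XOR 11 = 12.
Result: 6 * 10 = 12 (in Nim).

12


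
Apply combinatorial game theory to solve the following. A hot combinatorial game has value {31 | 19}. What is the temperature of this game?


The game is {31 | 19}, a switch {a | b} with numbers a > b.
Cooling {a | b} by t gives {a - t | b + t}, which stops being hot when a - t = b + t, i.e. at t = (a - b)/2. So the temperature of a switch is (a - b)/2.
Temperature = (Left option - Right option) / 2
= (31 - (19)) / 2
= 12 / 2
= 6

6


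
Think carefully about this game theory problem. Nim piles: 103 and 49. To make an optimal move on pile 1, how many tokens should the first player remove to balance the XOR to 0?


Piles: 103 and 49
Current XOR: 103 XOR 49 = 86 (non-zero, so this is an N-position).
To make the XOR zero, we need to find a move that balances the piles.
For pile 1 (size 103): target = 103 XOR 86 = 49
We reduce pile 1 from 103 to 49.
Tokens removed: 103 - 49 = 54
Verification: 49 XOR 49 = 0

54


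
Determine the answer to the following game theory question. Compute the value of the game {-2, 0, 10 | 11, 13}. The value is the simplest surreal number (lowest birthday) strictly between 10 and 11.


Left options: {-2, 0, 10}, max = 10
Right options: {11, 13}, min = 11
All options are numbers and max(Left) < min(Right), so by the simplicity theorem the value is the simplest (earliest-born) number strictly between 10 and 11.
No integer lies strictly between 10 and 11, so the value is the dyadic rational m/2^k in the interval with the smallest k (then m odd); search k = 1, 2, ...:
Denominator 2: 21/2 lies strictly between 10 and 11 -- found.
The simplest number in the interval is 21/2.
Game value = 21/2

21/2


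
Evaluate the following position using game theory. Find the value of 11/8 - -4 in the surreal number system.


x = 11/8, y = -4
Converting to common denominator: 8
x = 11/8, y = -32/8
x - y = 11/8 - -4 = 43/8

43/8


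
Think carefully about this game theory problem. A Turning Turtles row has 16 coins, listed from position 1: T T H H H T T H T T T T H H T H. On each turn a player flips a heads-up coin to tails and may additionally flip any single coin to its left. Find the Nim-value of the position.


Coins: T T H H H T T H T T T T H H T H
Key fact: a single head at position k behaves exactly like a Nim heap of size k (turning it to T and optionally flipping a coin at j < k corresponds to moving the heap from k to j, or to 0), and heads combine as a disjunctive sum (two heads at the same place would cancel, matching j XOR j = 0). So the Nim-value is the XOR of the 1-indexed positions of the heads.
Face-up positions (1-indexed): [3, 4, 5, 8, 13, 14, 16]
XOR 0 with 3: 0 XOR 3 = 3
XOR 3 with 4: 3 XOR 4 = 7
XOR 7 with 5: 7 XOR 5 = 2
XOR 2 with 8: 2 XOR 8 = 10
XOR 10 with 13: 10 XOR 13 = 7
XOR 7 with 14: 7 XOR 14 = 9
XOR 9 with 16: 9 XOR 16 = 25
Nim-value = 25

25


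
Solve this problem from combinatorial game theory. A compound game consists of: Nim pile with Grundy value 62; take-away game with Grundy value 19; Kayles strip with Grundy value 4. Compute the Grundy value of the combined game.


By the Sprague-Grundy theorem, the Grundy value of a sum of games is the XOR of individual Grundy values.
Nim pile: Grundy value = 62. Running XOR: 0 XOR 62 = 62
take-away game: Grundy value = 19. Running XOR: 62 XOR 19 = 45
Kayles strip: Grundy value = 4. Running XOR: 45 XOR 4 = 41
The combined Grundy value is 41.

41


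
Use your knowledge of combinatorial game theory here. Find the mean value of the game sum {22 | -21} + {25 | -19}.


G1 = {22 | -21}, G2 = {25 | -19}
Each is a switch {a | b} with numbers a > b; its mean value is (a + b)/2, and mean value is additive over game sums: m(G1 + G2) = m(G1) + m(G2).
Mean of G1 = (22 + (-21))/2 = 1/2 = 1/2
Mean of G2 = (25 + (-19))/2 = 6/2 = 3
Mean of G1 + G2 = 1/2 + 3 = 7/2

7/2


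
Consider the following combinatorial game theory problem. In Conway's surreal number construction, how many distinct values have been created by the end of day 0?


Day 0: {|} = 0 is born. Count = 1.
Day n: the number of surreal numbers born by day n is 2^(n+1) - 1.
By day 0: 2^1 - 1 = 1
By day 0: 1 surreal numbers.

1


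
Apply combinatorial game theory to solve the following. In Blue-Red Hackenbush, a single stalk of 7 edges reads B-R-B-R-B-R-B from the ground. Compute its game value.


Edges (from ground): B-R-B-R-B-R-B
By Berlekamp's sign-expansion rule, a Blue-Red Hackenbush stalk has the value of the surreal number whose sign sequence is the edge sequence with B -> + and R -> -.
Sign sequence: +-+-+-+
Trace the sign expansion in the surreal number tree, starting from 0:
Edge 1: B (sign +) -> bounds (0, +inf), value = 1
Edge 2: R (sign -) -> bounds (0, 1), value = 1/2
Edge 3: B (sign +) -> bounds (1/2, 1), value = 3/4
Edge 4: R (sign -) -> bounds (1/2, 3/4), value = 5/8
Edge 5: B (sign +) -> bounds (5/8, 3/4), value = 11/16
Edge 6: R (sign -) -> bounds (5/8, 11/16), value = 21/32
Edge 7: B (sign +) -> bounds (21/32, 11/16), value = 43/64
Game value = 43/64

43/64


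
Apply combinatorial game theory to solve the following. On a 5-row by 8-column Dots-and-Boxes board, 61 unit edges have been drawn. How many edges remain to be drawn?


Grid: 5 x 8 boxes, i.e. 6 rows and 9 columns of dots.
Horizontal edges: (rows + 1) * cols = 6 * 8 = 48
Vertical edges: rows * (cols + 1) = 5 * 9 = 45
Total edges: 48 + 45 = 93
Edges drawn: 61
Remaining: 93 - 61 = 32

32


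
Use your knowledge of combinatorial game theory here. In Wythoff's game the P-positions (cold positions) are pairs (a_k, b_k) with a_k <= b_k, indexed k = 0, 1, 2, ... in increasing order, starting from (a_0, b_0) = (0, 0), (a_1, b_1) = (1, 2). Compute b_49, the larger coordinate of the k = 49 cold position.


By Wythoff's theorem, a_k = floor(k * phi) and b_k = floor(k * phi^2) = a_k + k, where phi = (1 + sqrt(5))/2 is the golden ratio.
phi = (1 + sqrt(5))/2 = 1.618034
phi^2 = phi + 1 = 2.618034
k = 49
k * phi^2 = 49 * 2.618034 = 128.283665
b_49 = floor(k * phi^2) = 128 (check: a_49 + k = 79 + 49 = 128)

128


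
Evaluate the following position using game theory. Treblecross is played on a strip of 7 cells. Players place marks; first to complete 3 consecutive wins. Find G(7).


Treblecross: place X on empty cells; 3-in-a-row wins.
Playing within two cells of an existing X lets the opponent win at once, so sensible play treats the cells i-2..i+2 around each X as dead. The player left with no safe cell loses, so this is a normal-play take-away game on strips of safe cells.
Placing X at cell i (0-indexed) of a strip of k safe cells leaves independent strips of sizes max(0, i-2) and max(0, k-i-3). Hence G(k) = mex{ G(max(0,i-2)) XOR G(max(0,k-i-3)) : 0 <= i < k }, with G(0) = 0.
G(1): splits (0,0):0^0=0 -> mex({0}) = 1
G(2): splits (0,0):0^0=0 -> mex({0}) = 1
G(3): splits (0,0):0^0=0 -> mex({0}) = 1
G(4): splits (0,1):0^1=1 (0,0):0^0=0 -> mex({0, 1}) = 2
G(5): splits (0,2):0^1=1 (0,1):0^1=1 (0,0):0^0=0 -> mex({0, 1}) = 2
G(6) = mex({1}) = 0
G(7) = mex({0, 1, 2}) = 3
Therefore G(7) = 3.

3


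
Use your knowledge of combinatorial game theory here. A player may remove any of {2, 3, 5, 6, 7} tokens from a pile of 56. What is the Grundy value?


The subtraction set is S = {2, 3, 5, 6, 7}.
G(k) = mex{ G(k - s) : s in S, s <= k }. We compute iteratively: G(0) = 0.
G(1) = mex({}) = 0
G(2) = mex({0}) = 1
G(3) = mex({0}) = 1
G(4) = mex({0, 1}) = 2
G(5) = mex({0, 1}) = 2
G(6) = mex({0, 1, 2}) = 3
G(7) = mex({0, 1, 2}) = 3
G(8) = mex({0, 1, 2, 3}) = 4
G(9) = mex({1, 2, 3}) = 0
G(10) = mex({1, 2, 3, 4}) = 0
G(11) = mex({0, 2, 3, 4}) = 1
G(12) = mex({0, 2, 3}) = 1
G(13) = mex({0, 1, 3, 4}) = 2
G(14) = mex({0, 1, 3, 4}) = 2
G(15) = mex({0, 1, 2, 4}) = 3
Observe that G(9)..G(15) = 0, 0, 1, 1, 2, 2, 3 repeats G(0)..G(6) = 0, 0, 1, 1, 2, 2, 3.
For k >= max(S) = 7, G(k) is determined by the previous 7 values G(k-7)..G(k-1); a window of 7 consecutive values has recurred shifted by 9, so by induction G(k + 9) = G(k) for all k >= 0: the sequence is periodic from the start with period 9.
One period: G(0..8) = 0, 0, 1, 1, 2, 2, 3, 3, 4.
56 mod 9 = 2, so G(56) = G(2) = 1.

1


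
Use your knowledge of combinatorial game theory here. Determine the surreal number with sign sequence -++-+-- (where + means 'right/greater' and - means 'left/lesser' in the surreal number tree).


Sign expansion: -++-+--
Rule: track bounds (lo, hi), initially (-inf, +inf). On '+', the current value becomes lo and we move to the simplest number in (value, hi): value + 1 if hi = +inf, otherwise the midpoint (value + hi)/2. On '-', the current value becomes hi and we move to value - 1 if lo = -inf, otherwise the midpoint (lo + value)/2.
Start at 0.
Step 1: sign = -, move left. Bounds: (-inf, 0). Value = -1
Step 2: sign = +, move right. Bounds: (-1, 0). Value = -1/2
Step 3: sign = +, move right. Bounds: (-1/2, 0). Value = -1/4
Step 4: sign = -, move left. Bounds: (-1/2, -1/4). Value = -3/8
Step 5: sign = +, move right. Bounds: (-3/8, -1/4). Value = -5/16
Step 6: sign = -, move left. Bounds: (-3/8, -5/16). Value = -11/32
Step 7: sign = -, move left. Bounds: (-3/8, -11/32). Value = -23/64
The surreal number with sign expansion -++-+-- is -23/64.

-23/64


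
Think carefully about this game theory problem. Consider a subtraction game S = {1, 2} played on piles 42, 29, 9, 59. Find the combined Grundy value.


Subtraction set: {1, 2}
For this subtraction set, G(n) = n mod 3 (period = max + 1 = 3).
Pile 1 (size 42): G(42) = 42 mod 3 = 0
Pile 2 (size 29): G(29) = 29 mod 3 = 2
Pile 3 (size 9): G(9) = 9 mod 3 = 0
Pile 4 (size 59): G(59) = 59 mod 3 = 2
Total Grundy value = XOR of all: 0 XOR 2 XOR 0 XOR 2 = 0

0


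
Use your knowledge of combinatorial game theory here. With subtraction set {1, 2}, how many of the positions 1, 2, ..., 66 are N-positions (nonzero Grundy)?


Subtraction set S = {1, 2}, so G(n) = n mod 3.
G(n) = 0 when n is a multiple of 3.
Multiples of 3 in [1, 66]: 22
N-positions (nonzero Grundy) = 66 - 22 = 44

44


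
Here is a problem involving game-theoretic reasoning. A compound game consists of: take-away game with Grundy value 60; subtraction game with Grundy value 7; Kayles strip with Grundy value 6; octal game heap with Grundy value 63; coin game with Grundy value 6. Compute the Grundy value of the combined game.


By the Sprague-Grundy theorem, the Grundy value of a sum of games is the XOR of individual Grundy values.
take-away game: Grundy value = 60. Running XOR: 0 XOR 60 = 60
subtraction game: Grundy value = 7. Running XOR: 60 XOR 7 = 59
Kayles strip: Grundy value = 6. Running XOR: 59 XOR 6 = 61
octal game heap: Grundy value = 63. Running XOR: 61 XOR 63 = 2
coin game: Grundy value = 6. Running XOR: 2 XOR 6 = 4
The combined Grundy value is 4.

4


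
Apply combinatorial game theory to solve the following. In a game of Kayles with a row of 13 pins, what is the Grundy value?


Kayles: a move removes 1 or 2 adjacent pins from a contiguous row.
Removing pins from a row of k leaves two independent rows (a, b) with a + b = k - 1 (one pin) or a + b = k - 2 (two pins); an end removal gives a = 0.
By Sprague-Grundy, G(k) = mex{ G(a) XOR G(b) } over all these splits. G(0) = 0.
G(1): splits (0,0):0^0=0 -> mex({0}) = 1
G(2): splits (0,1):0^1=1 (0,0):0^0=0 -> mex({0, 1}) = 2
G(3): splits (0,2):0^2=2 (1,1):1^1=0 (0,1):0^1=1 -> mex({0, 1, 2}) = 3
G(4): splits (0,3):0^3=3 (1,2):1^2=3 (0,2):0^2=2 (1,1):1^1=0 -> mex({0, 2, 3}) = 1
G(5): splits (0,4):0^1=1 (1,3):1^3=2 (2,2):2^2=0 (0,3):0^3=3 (1,2):1^2=3 -> mex({0, 1, 2, 3}) = 4
G(6) = mex({0, 1, 2, 4}) = 3
G(7) = mex({0, 1, 3, 4, 5}) = 2
G(8) = mex({0, 2, 3, 5, 6}) = 1
G(9) = mex({0, 1, 2, 3, 6, 7}) = 4
G(10) = mex({0, 1, 3, 4, 5, 7}) = 2
G(11) = mex({0, 1, 2, 3, 4, 5}) = 6
G(12) = mex({0, 1, 2, 3, 5, 6, 7}) = 4
G(13) = mex({0, 2, 3, 4, 6, 7}) = 1
Therefore G(13) = 1.

1


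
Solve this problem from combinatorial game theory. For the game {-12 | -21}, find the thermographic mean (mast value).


Game = {-12 | -21}, a switch {a | b} with numbers a > b.
Its thermograph has left wall a - t and right wall b + t, which meet at t = (a - b)/2, where both equal (a + b)/2. So the mast (mean value) is at (a + b)/2.
Mean = (-12 + (-21))/2 = -33/2 = -33/2

-33/2


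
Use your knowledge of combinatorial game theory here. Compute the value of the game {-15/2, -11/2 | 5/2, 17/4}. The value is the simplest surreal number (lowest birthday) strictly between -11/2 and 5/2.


Left options: {-15/2, -11/2}, max = -11/2
Right options: {5/2, 17/4}, min = 5/2
All options are numbers and max(Left) < min(Right), so by the simplicity theorem the value is the simplest (earliest-born) number strictly between -11/2 and 5/2.
Integers -5 through 2 all lie strictly between -11/2 and 5/2.
Among integers, the simplest (lowest birthday = smallest |n|; 0 is born on day 0, +-n on day n) is 0.
No non-integer in the interval can be simpler: if x is a non-integer in the interval, then floor(x) or ceil(x) also lies in the interval (the interval contains an integer), and both are proper prefixes of x's sign expansion, i.e. born earlier. So the game value is 0.
Game value = 0

0


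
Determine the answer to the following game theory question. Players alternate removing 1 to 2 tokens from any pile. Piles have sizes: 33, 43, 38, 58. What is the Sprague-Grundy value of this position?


Subtraction set: {1, 2}
For this subtraction set, G(n) = n mod 3 (period = max + 1 = 3).
Pile 1 (size 33): G(33) = 33 mod 3 = 0
Pile 2 (size 43): G(43) = 43 mod 3 = 1
Pile 3 (size 38): G(38) = 38 mod 3 = 2
Pile 4 (size 58): G(58) = 58 mod 3 = 1
Total Grundy value = XOR of all: 0 XOR 1 XOR 2 XOR 1 = 2

2


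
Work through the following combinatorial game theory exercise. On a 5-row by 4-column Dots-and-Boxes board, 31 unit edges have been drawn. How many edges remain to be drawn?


Grid: 5 x 4 boxes, i.e. 6 rows and 5 columns of dots.
Horizontal edges: (rows + 1) * cols = 6 * 4 = 24
Vertical edges: rows * (cols + 1) = 5 * 5 = 25
Total edges: 24 + 25 = 49
Edges drawn: 31
Remaining: 49 - 31 = 18

18


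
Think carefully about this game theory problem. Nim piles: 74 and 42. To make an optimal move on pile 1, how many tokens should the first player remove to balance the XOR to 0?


Piles: 74 and 42
Current XOR: 74 XOR 42 = 96 (non-zero, so this is an N-position).
To make the XOR zero, we need to find a move that balances the piles.
For pile 1 (size 74): target = 74 XOR 96 = 42
We reduce pile 1 from 74 to 42.
Tokens removed: 74 - 42 = 32
Verification: 42 XOR 42 = 0

32


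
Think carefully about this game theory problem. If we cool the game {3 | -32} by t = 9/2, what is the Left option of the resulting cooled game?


Original game: {3 | -32} (a switch {a | b} with a > b).
Cooling by t (for t below the temperature (a - b)/2 = 35/2) taxes each move by t: {a | b} cooled by t is {a - t | b + t}.
Cooling amount: t = 9/2
Cooled Left option: 3 - 9/2 = -3/2
Cooled Right option: -32 + 9/2 = -55/2
Cooled game: {-3/2 | -55/2}
Left option = -3/2

-3/2


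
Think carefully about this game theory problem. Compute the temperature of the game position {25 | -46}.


The game is {25 | -46}, a switch {a | b} with numbers a > b.
Cooling {a | b} by t gives {a - t | b + t}, which stops being hot when a - t = b + t, i.e. at t = (a - b)/2. So the temperature of a switch is (a - b)/2.
Temperature = (Left option - Right option) / 2
= (25 - (-46)) / 2
= 71 / 2
= 71/2

71/2


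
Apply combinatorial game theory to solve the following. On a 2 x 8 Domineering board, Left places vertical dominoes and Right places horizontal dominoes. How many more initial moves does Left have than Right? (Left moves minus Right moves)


Board is 2 x 8 (rows x cols).
Left (vertical) placements: (rows-1) * cols = 1 * 8 = 8
Right (horizontal) placements: rows * (cols-1) = 2 * 7 = 14
Advantage = Left - Right = 8 - 14 = -6

-6


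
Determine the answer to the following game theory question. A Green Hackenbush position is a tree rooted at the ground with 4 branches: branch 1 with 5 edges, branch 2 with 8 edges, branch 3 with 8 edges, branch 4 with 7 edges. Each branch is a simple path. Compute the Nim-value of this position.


The tree has 4 branches from the ground vertex.
In Green Hackenbush, the Nim-value of a simple path of length k is k.
Branch 1: length 5, Nim-value = 5
Branch 2: length 8, Nim-value = 8
Branch 3: length 8, Nim-value = 8
Branch 4: length 7, Nim-value = 7
Total Nim-value = XOR of all branch values:
0 XOR 5 = 5
5 XOR 8 = 13
13 XOR 8 = 5
5 XOR 7 = 2
Nim-value of the tree = 2

2


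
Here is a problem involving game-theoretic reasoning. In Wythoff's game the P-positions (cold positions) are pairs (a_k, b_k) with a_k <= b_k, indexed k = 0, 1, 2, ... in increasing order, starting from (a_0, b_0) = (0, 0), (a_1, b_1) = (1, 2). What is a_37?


By Wythoff's theorem, a_k = floor(k * phi) and b_k = floor(k * phi^2) = a_k + k, where phi = (1 + sqrt(5))/2 is the golden ratio.
phi = (1 + sqrt(5))/2 = 1.618034
k = 37
k * phi = 37 * 1.618034 = 59.867258
a_37 = floor(k * phi) = 59

59


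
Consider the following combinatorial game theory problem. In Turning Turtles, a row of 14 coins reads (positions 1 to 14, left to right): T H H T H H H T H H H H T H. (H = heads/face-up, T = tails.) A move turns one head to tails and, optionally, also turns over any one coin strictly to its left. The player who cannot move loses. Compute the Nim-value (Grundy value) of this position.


Coins: T H H T H H H T H H H H T H
Key fact: a single head at position k behaves exactly like a Nim heap of size k (turning it to T and optionally flipping a coin at j < k corresponds to moving the heap from k to j, or to 0), and heads combine as a disjunctive sum (two heads at the same place would cancel, matching j XOR j = 0). So the Nim-value is the XOR of the 1-indexed positions of the heads.
Face-up positions (1-indexed): [2, 3, 5, 6, 7, 9, 10, 11, 12, 14]
XOR 0 with 2: 0 XOR 2 = 2
XOR 2 with 3: 2 XOR 3 = 1
XOR 1 with 5: 1 XOR 5 = 4
XOR 4 with 6: 4 XOR 6 = 2
XOR 2 with 7: 2 XOR 7 = 5
XOR 5 with 9: 5 XOR 9 = 12
XOR 12 with 10: 12 XOR 10 = 6
XOR 6 with 11: 6 XOR 11 = 13
XOR 13 with 12: 13 XOR 12 = 1
XOR 1 with 14: 1 XOR 14 = 15
Nim-value = 15

15


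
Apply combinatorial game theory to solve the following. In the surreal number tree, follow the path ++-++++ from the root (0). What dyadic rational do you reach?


Sign expansion: ++-++++
Rule: track bounds (lo, hi), initially (-inf, +inf). On '+', the current value becomes lo and we move to the simplest number in (value, hi): value + 1 if hi = +inf, otherwise the midpoint (value + hi)/2. On '-', the current value becomes hi and we move to value - 1 if lo = -inf, otherwise the midpoint (lo + value)/2.
Start at 0.
Step 1: sign = +, move right. Bounds: (0, +inf). Value = 1
Step 2: sign = +, move right. Bounds: (1, +inf). Value = 2
Step 3: sign = -, move left. Bounds: (1, 2). Value = 3/2
Step 4: sign = +, move right. Bounds: (3/2, 2). Value = 7/4
Step 5: sign = +, move right. Bounds: (7/4, 2). Value = 15/8
Step 6: sign = +, move right. Bounds: (15/8, 2). Value = 31/16
Step 7: sign = +, move right. Bounds: (31/16, 2). Value = 63/32
The surreal number with sign expansion ++-++++ is 63/32.

63/32


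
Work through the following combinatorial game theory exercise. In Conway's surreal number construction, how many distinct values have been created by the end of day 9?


Day 0: {|} = 0 is born. Count = 1.
Day n: the number of surreal numbers born by day n is 2^(n+1) - 1.
By day 0: 2^1 - 1 = 1
By day 1: 2^2 - 1 = 3
By day 2: 2^3 - 1 = 7
By day 3: 2^4 - 1 = 15
By day 4: 2^5 - 1 = 31
By day 5: 2^6 - 1 = 63
By day 6: 2^7 - 1 = 127
By day 7: 2^8 - 1 = 255
By day 8: 2^9 - 1 = 511
By day 9: 2^10 - 1 = 1023
By day 9: 1023 surreal numbers.

1023


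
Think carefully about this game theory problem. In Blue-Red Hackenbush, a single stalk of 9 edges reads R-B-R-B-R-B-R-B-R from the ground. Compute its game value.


Edges (from ground): R-B-R-B-R-B-R-B-R
By Berlekamp's sign-expansion rule, a Blue-Red Hackenbush stalk has the value of the surreal number whose sign sequence is the edge sequence with B -> + and R -> -.
Sign sequence: -+-+-+-+-
Trace the sign expansion in the surreal number tree, starting from 0:
Edge 1: R (sign -) -> bounds (-inf, 0), value = -1
Edge 2: B (sign +) -> bounds (-1, 0), value = -1/2
Edge 3: R (sign -) -> bounds (-1, -1/2), value = -3/4
Edge 4: B (sign +) -> bounds (-3/4, -1/2), value = -5/8
Edge 5: R (sign -) -> bounds (-3/4, -5/8), value = -11/16
Edge 6: B (sign +) -> bounds (-11/16, -5/8), value = -21/32
Edge 7: R (sign -) -> bounds (-11/16, -21/32), value = -43/64
Edge 8: B (sign +) -> bounds (-43/64, -21/32), value = -85/128
Edge 9: R (sign -) -> bounds (-43/64, -85/128), value = -171/256
Game value = -171/256

-171/256


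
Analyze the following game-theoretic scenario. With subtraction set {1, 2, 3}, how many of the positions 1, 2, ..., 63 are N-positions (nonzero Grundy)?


Subtraction set S = {1, 2, 3}, so G(n) = n mod 4.
G(n) = 0 when n is a multiple of 4.
Multiples of 4 in [1, 63]: 15
N-positions (nonzero Grundy) = 63 - 15 = 48

48


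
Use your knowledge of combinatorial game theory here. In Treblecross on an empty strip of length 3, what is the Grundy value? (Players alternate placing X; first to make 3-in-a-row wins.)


Treblecross: place X on empty cells; 3-in-a-row wins.
Playing within two cells of an existing X lets the opponent win at once, so sensible play treats the cells i-2..i+2 around each X as dead. The player left with no safe cell loses, so this is a normal-play take-away game on strips of safe cells.
Placing X at cell i (0-indexed) of a strip of k safe cells leaves independent strips of sizes max(0, i-2) and max(0, k-i-3). Hence G(k) = mex{ G(max(0,i-2)) XOR G(max(0,k-i-3)) : 0 <= i < k }, with G(0) = 0.
G(1): splits (0,0):0^0=0 -> mex({0}) = 1
G(2): splits (0,0):0^0=0 -> mex({0}) = 1
G(3): splits (0,0):0^0=0 -> mex({0}) = 1
Therefore G(3) = 1.

1


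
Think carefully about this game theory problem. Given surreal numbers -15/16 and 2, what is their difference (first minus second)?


x = -15/16, y = 2
Converting to common denominator: 16
x = -15/16, y = 32/16
x - y = -15/16 - 2 = -47/16

-47/16


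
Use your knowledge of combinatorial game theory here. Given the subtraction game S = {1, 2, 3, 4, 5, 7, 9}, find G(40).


The subtraction set is S = {1, 2, 3, 4, 5, 7, 9}.
G(k) = mex{ G(k - s) : s in S, s <= k }. We compute iteratively: G(0) = 0.
G(1) = mex({0}) = 1
G(2) = mex({0, 1}) = 2
G(3) = mex({0, 1, 2}) = 3
G(4) = mex({0, 1, 2, 3}) = 4
G(5) = mex({0, 1, 2, 3, 4}) = 5
G(6) = mex({1, 2, 3, 4, 5}) = 0
G(7) = mex({0, 2, 3, 4, 5}) = 1
G(8) = mex({0, 1, 3, 4, 5}) = 2
G(9) = mex({0, 1, 2, 4, 5}) = 3
G(10) = mex({0, 1, 2, 3, 5}) = 4
G(11) = mex({0, 1, 2, 3, 4}) = 5
G(12) = mex({1, 2, 3, 4, 5}) = 0
G(13) = mex({0, 2, 3, 4, 5}) = 1
G(14) = mex({0, 1, 3, 4, 5}) = 2
Observe that G(6)..G(14) = 0, 1, 2, 3, 4, 5, 0, 1, 2 repeats G(0)..G(8) = 0, 1, 2, 3, 4, 5, 0, 1, 2.
For k >= max(S) = 9, G(k) is determined by the previous 9 values G(k-9)..G(k-1); a window of 9 consecutive values has recurred shifted by 6, so by induction G(k + 6) = G(k) for all k >= 0: the sequence is periodic from the start with period 6.
One period: G(0..5) = 0, 1, 2, 3, 4, 5.
40 mod 6 = 4, so G(40) = G(4) = 4.

4


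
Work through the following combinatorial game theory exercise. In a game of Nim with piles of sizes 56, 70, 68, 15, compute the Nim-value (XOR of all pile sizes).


We need the XOR (exclusive or) of all pile sizes.
After XOR-ing pile 1 (size 56): 0 XOR 56 = 56
After XOR-ing pile 2 (size 70): 56 XOR 70 = 126
After XOR-ing pile 3 (size 68): 126 XOR 68 = 58
After XOR-ing pile 4 (size 15): 58 XOR 15 = 53
The Nim-value of this position is 53.

53


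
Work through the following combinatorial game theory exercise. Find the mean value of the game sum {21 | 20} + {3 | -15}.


G1 = {21 | 20}, G2 = {3 | -15}
Each is a switch {a | b} with numbers a > b; its mean value is (a + b)/2, and mean value is additive over game sums: m(G1 + G2) = m(G1) + m(G2).
Mean of G1 = (21 + (20))/2 = 41/2 = 41/2
Mean of G2 = (3 + (-15))/2 = -12/2 = -6
Mean of G1 + G2 = 41/2 + -6 = 29/2

29/2


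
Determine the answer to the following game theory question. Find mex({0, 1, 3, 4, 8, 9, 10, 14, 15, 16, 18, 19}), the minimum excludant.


Set = {0, 1, 3, 4, 8, 9, 10, 14, 15, 16, 18, 19}
0 is in the set.
1 is in the set.
2 is NOT in the set. This is the mex.
mex = 2

2


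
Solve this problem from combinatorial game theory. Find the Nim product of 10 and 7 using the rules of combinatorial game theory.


Nim multiplication is bilinear over XOR: (u XOR v) * w = (u*w) XOR (v*w).
So we split each operand into its bit components and XOR the pairwise Nim products.
10 = 2 + 8 (as XOR of powers of 2).
7 = 1 + 2 + 4 (as XOR of powers of 2).
Using the standard Nim-product table on single bits:
  2*2 = 3,   2*4 = 8,   2*8 = 12,
  4*4 = 6,   4*8 = 11,  8*8 = 13,
and  1*x = x (identity), k*l = l*k (commutative).
Pairwise Nim products:
  2 * 1 = 2
  2 * 2 = 3
  2 * 4 = 8
  8 * 1 = 8
  8 * 2 = 12
  8 * 4 = 11
XOR them: 2 XOR 3 XOR 8 XOR 8 XOR 12 XOR 11 = 6.
Result: 10 * 7 = 6 (in Nim).

6


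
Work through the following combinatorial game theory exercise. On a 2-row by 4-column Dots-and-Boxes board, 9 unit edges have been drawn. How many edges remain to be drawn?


Grid: 2 x 4 boxes, i.e. 3 rows and 5 columns of dots.
Horizontal edges: (rows + 1) * cols = 3 * 4 = 12
Vertical edges: rows * (cols + 1) = 2 * 5 = 10
Total edges: 12 + 10 = 22
Edges drawn: 9
Remaining: 22 - 9 = 13

13


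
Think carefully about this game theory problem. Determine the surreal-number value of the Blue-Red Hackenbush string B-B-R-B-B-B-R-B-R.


Edges (from ground): B-B-R-B-B-B-R-B-R
By Berlekamp's sign-expansion rule, a Blue-Red Hackenbush stalk has the value of the surreal number whose sign sequence is the edge sequence with B -> + and R -> -.
Sign sequence: ++-+++-+-
Trace the sign expansion in the surreal number tree, starting from 0:
Edge 1: B (sign +) -> bounds (0, +inf), value = 1
Edge 2: B (sign +) -> bounds (1, +inf), value = 2
Edge 3: R (sign -) -> bounds (1, 2), value = 3/2
Edge 4: B (sign +) -> bounds (3/2, 2), value = 7/4
Edge 5: B (sign +) -> bounds (7/4, 2), value = 15/8
Edge 6: B (sign +) -> bounds (15/8, 2), value = 31/16
Edge 7: R (sign -) -> bounds (15/8, 31/16), value = 61/32
Edge 8: B (sign +) -> bounds (61/32, 31/16), value = 123/64
Edge 9: R (sign -) -> bounds (61/32, 123/64), value = 245/128
Game value = 245/128

245/128


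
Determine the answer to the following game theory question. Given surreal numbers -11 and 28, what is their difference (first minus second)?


x = -11, y = 28
x - y = -11 - 28 = -39

-39


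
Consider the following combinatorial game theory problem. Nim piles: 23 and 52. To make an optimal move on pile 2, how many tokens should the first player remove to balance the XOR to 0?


Piles: 23 and 52
Current XOR: 23 XOR 52 = 35 (non-zero, so this is an N-position).
To make the XOR zero, we need to find a move that balances the piles.
For pile 2 (size 52): target = 52 XOR 35 = 23
We reduce pile 2 from 52 to 23.
Tokens removed: 52 - 23 = 29
Verification: 23 XOR 23 = 0

29


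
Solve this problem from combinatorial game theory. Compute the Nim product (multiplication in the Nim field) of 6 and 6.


Nim multiplication is bilinear over XOR: (u XOR v) * w = (u*w) XOR (v*w).
So we split each operand into its bit components and XOR the pairwise Nim products.
6 = 2 + 4 (as XOR of powers of 2).
6 = 2 + 4 (as XOR of powers of 2).
Using the standard Nim-product table on single bits:
  2*2 = 3,   2*4 = 8,   2*8 = 12,
  4*4 = 6,   4*8 = 11,  8*8 = 13,
and  1*x = x (identity), k*l = l*k (commutative).
Pairwise Nim products:
  2 * 2 = 3
  2 * 4 = 8
  4 * 2 = 8
  4 * 4 = 6
XOR them: 3 XOR 8 XOR 8 XOR 6 = 5.
Result: 6 * 6 = 5 (in Nim).

5


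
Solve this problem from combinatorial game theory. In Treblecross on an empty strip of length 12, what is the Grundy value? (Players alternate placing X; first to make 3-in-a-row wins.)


Treblecross: place X on empty cells; 3-in-a-row wins.
Playing within two cells of an existing X lets the opponent win at once, so sensible play treats the cells i-2..i+2 around each X as dead. The player left with no safe cell loses, so this is a normal-play take-away game on strips of safe cells.
Placing X at cell i (0-indexed) of a strip of k safe cells leaves independent strips of sizes max(0, i-2) and max(0, k-i-3). Hence G(k) = mex{ G(max(0,i-2)) XOR G(max(0,k-i-3)) : 0 <= i < k }, with G(0) = 0.
G(1): splits (0,0):0^0=0 -> mex({0}) = 1
G(2): splits (0,0):0^0=0 -> mex({0}) = 1
G(3): splits (0,0):0^0=0 -> mex({0}) = 1
G(4): splits (0,1):0^1=1 (0,0):0^0=0 -> mex({0, 1}) = 2
G(5): splits (0,2):0^1=1 (0,1):0^1=1 (0,0):0^0=0 -> mex({0, 1}) = 2
G(6) = mex({1}) = 0
G(7) = mex({0, 1, 2}) = 3
G(8) = mex({0, 1, 2}) = 3
G(9) = mex({0, 2}) = 1
G(10) = mex({0, 2, 3}) = 1
G(11) = mex({0, 3}) = 1
G(12) = mex({1, 3}) = 0
Therefore G(12) = 0.

0


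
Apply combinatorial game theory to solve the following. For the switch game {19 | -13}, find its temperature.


The game is {19 | -13}, a switch {a | b} with numbers a > b.
Cooling {a | b} by t gives {a - t | b + t}, which stops being hot when a - t = b + t, i.e. at t = (a - b)/2. So the temperature of a switch is (a - b)/2.
Temperature = (Left option - Right option) / 2
= (19 - (-13)) / 2
= 32 / 2
= 16

16


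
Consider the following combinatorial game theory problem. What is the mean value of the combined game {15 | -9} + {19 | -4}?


G1 = {15 | -9}, G2 = {19 | -4}
Each is a switch {a | b} with numbers a > b; its mean value is (a + b)/2, and mean value is additive over game sums: m(G1 + G2) = m(G1) + m(G2).
Mean of G1 = (15 + (-9))/2 = 6/2 = 3
Mean of G2 = (19 + (-4))/2 = 15/2 = 15/2
Mean of G1 + G2 = 3 + 15/2 = 21/2

21/2


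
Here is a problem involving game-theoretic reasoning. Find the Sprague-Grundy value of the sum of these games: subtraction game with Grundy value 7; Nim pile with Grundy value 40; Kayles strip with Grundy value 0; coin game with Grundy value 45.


By the Sprague-Grundy theorem, the Grundy value of a sum of games is the XOR of individual Grundy values.
subtraction game: Grundy value = 7. Running XOR: 0 XOR 7 = 7
Nim pile: Grundy value = 40. Running XOR: 7 XOR 40 = 47
Kayles strip: Grundy value = 0. Running XOR: 47 XOR 0 = 47
coin game: Grundy value = 45. Running XOR: 47 XOR 45 = 2
The combined Grundy value is 2.

2


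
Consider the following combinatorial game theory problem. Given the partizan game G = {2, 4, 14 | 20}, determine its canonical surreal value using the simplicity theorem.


Left options: {2, 4, 14}, max = 14
Right options: {20}, min = 20
All options are numbers and max(Left) < min(Right), so by the simplicity theorem the value is the simplest (earliest-born) number strictly between 14 and 20.
Integers 15 through 19 all lie strictly between 14 and 20.
Among integers, the simplest (lowest birthday = smallest |n|; 0 is born on day 0, +-n on day n) is 15.
No non-integer in the interval can be simpler: if x is a non-integer in the interval, then floor(x) or ceil(x) also lies in the interval (the interval contains an integer), and both are proper prefixes of x's sign expansion, i.e. born earlier. So the game value is 15.
Game value = 15

15


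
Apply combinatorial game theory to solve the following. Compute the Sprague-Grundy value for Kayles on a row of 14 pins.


Kayles: a move removes 1 or 2 adjacent pins from a contiguous row.
Removing pins from a row of k leaves two independent rows (a, b) with a + b = k - 1 (one pin) or a + b = k - 2 (two pins); an end removal gives a = 0.
By Sprague-Grundy, G(k) = mex{ G(a) XOR G(b) } over all these splits. G(0) = 0.
G(1): splits (0,0):0^0=0 -> mex({0}) = 1
G(2): splits (0,1):0^1=1 (0,0):0^0=0 -> mex({0, 1}) = 2
G(3): splits (0,2):0^2=2 (1,1):1^1=0 (0,1):0^1=1 -> mex({0, 1, 2}) = 3
G(4): splits (0,3):0^3=3 (1,2):1^2=3 (0,2):0^2=2 (1,1):1^1=0 -> mex({0, 2, 3}) = 1
G(5): splits (0,4):0^1=1 (1,3):1^3=2 (2,2):2^2=0 (0,3):0^3=3 (1,2):1^2=3 -> mex({0, 1, 2, 3}) = 4
G(6) = mex({0, 1, 2, 4}) = 3
G(7) = mex({0, 1, 3, 4, 5}) = 2
G(8) = mex({0, 2, 3, 5, 6}) = 1
G(9) = mex({0, 1, 2, 3, 6, 7}) = 4
G(10) = mex({0, 1, 3, 4, 5, 7}) = 2
G(11) = mex({0, 1, 2, 3, 4, 5}) = 6
G(12) = mex({0, 1, 2, 3, 5, 6, 7}) = 4
G(13) = mex({0, 2, 3, 4, 6, 7}) = 1
G(14) = mex({0, 1, 4, 5, 6, 7}) = 2
Therefore G(14) = 2.

2


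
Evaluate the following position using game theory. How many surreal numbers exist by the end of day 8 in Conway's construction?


Day 0: {|} = 0 is born. Count = 1.
Day n: the number of surreal numbers born by day n is 2^(n+1) - 1.
By day 0: 2^1 - 1 = 1
By day 1: 2^2 - 1 = 3
By day 2: 2^3 - 1 = 7
By day 3: 2^4 - 1 = 15
By day 4: 2^5 - 1 = 31
By day 5: 2^6 - 1 = 63
By day 6: 2^7 - 1 = 127
By day 7: 2^8 - 1 = 255
By day 8: 2^9 - 1 = 511
By day 8: 511 surreal numbers.

511


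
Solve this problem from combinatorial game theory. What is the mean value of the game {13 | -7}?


Game = {13 | -7}, a switch {a | b} with numbers a > b.
Its thermograph has left wall a - t and right wall b + t, which meet at t = (a - b)/2, where both equal (a + b)/2. So the mast (mean value) is at (a + b)/2.
Mean = (13 + (-7))/2 = 6/2 = 3

3


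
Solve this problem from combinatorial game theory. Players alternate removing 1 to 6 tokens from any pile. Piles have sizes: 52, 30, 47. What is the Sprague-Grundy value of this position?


Subtraction set: {1, 2, 3, 4, 5, 6}
For this subtraction set, G(n) = n mod 7 (period = max + 1 = 7).
Pile 1 (size 52): G(52) = 52 mod 7 = 3
Pile 2 (size 30): G(30) = 30 mod 7 = 2
Pile 3 (size 47): G(47) = 47 mod 7 = 5
Total Grundy value = XOR of all: 3 XOR 2 XOR 5 = 4

4


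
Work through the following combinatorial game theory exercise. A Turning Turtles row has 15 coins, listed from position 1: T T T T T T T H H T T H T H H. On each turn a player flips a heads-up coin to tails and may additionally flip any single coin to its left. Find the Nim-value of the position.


Coins: T T T T T T T H H T T H T H H
Key fact: a single head at position k behaves exactly like a Nim heap of size k (turning it to T and optionally flipping a coin at j < k corresponds to moving the heap from k to j, or to 0), and heads combine as a disjunctive sum (two heads at the same place would cancel, matching j XOR j = 0). So the Nim-value is the XOR of the 1-indexed positions of the heads.
Face-up positions (1-indexed): [8, 9, 12, 14, 15]
XOR 0 with 8: 0 XOR 8 = 8
XOR 8 with 9: 8 XOR 9 = 1
XOR 1 with 12: 1 XOR 12 = 13
XOR 13 with 14: 13 XOR 14 = 3
XOR 3 with 15: 3 XOR 15 = 12
Nim-value = 12

12


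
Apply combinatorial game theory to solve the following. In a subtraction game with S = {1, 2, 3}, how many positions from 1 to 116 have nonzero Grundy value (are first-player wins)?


Subtraction set S = {1, 2, 3}, so G(n) = n mod 4.
G(n) = 0 when n is a multiple of 4.
Multiples of 4 in [1, 116]: 29
N-positions (nonzero Grundy) = 116 - 29 = 87

87


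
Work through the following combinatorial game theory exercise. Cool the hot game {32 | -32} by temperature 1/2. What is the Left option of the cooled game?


Original game: {32 | -32} (a switch {a | b} with a > b).
Cooling by t (for t below the temperature (a - b)/2 = 32) taxes each move by t: {a | b} cooled by t is {a - t | b + t}.
Cooling amount: t = 1/2
Cooled Left option: 32 - 1/2 = 63/2
Cooled Right option: -32 + 1/2 = -63/2
Cooled game: {63/2 | -63/2}
Left option = 63/2

63/2


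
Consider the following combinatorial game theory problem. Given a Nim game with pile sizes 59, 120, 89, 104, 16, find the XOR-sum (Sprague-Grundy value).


We need the XOR (exclusive or) of all pile sizes.
After XOR-ing pile 1 (size 59): 0 XOR 59 = 59
After XOR-ing pile 2 (size 120): 59 XOR 120 = 67
After XOR-ing pile 3 (size 89): 67 XOR 89 = 26
After XOR-ing pile 4 (size 104): 26 XOR 104 = 114
After XOR-ing pile 5 (size 16): 114 XOR 16 = 98
The Nim-value of this position is 98.

98
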